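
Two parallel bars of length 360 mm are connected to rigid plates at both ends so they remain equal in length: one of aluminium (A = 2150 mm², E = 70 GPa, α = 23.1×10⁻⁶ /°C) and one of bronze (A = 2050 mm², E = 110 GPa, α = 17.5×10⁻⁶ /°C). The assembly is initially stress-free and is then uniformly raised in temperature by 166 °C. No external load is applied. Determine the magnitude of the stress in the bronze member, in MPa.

σ ≈ 40.9 MPa (tensile)

The aluminium has the larger α, so on heating it would change length more than the bronze if both were free. The rigid plates force a common final length, so the aluminium is put into compression and the bronze into tension, with equal and opposite forces P (no external load).
Compatibility of the two members (thermal + elastic change equal): (α₁ − α₂)ΔT = P·[1/(A₁E₁) + 1/(A₂E₂)].
|α₁ − α₂|·ΔT = 5.6×10⁻⁶ × 166 = 0.0009296.
1/(A₁E₁) + 1/(A₂E₂) = 1/(2150×70×10³) + 1/(2050×110×10³) = 1.108×10⁻⁸ N⁻¹.
P = 0.0009296 / 1.108×10⁻⁸ = 83910 N = 83.91 kN.
σ_{bronze} = P/A₂ = 83910/2050 = 40.93 MPa, tensile.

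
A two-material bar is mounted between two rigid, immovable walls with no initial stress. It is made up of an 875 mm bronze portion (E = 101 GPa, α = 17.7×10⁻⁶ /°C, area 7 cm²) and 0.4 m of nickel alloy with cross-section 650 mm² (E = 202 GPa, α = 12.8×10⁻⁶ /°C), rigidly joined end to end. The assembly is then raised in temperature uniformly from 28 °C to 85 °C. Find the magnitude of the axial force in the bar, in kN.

P ≈ 76.2 kN (compressive)

With the walls removed the bar would change length by δ_free = Σ αᵢΔT Lᵢ = 17.7×10⁻⁶×57×875 + 12.8×10⁻⁶×57×400 = 1.175 mm.
The walls prevent any net length change, so an axial force P (same in every segment) develops. Compatibility: P · Σ Lᵢ/(AᵢEᵢ) = δ_free.
Σ Lᵢ/(AᵢEᵢ) = 875/(700×101×10³) + 400/(650×202×10³) = 1.542×10⁻⁵ mm/N.
P = 1.175 / 1.542×10⁻⁵ = 76160 N = 76.16 kN, compressive.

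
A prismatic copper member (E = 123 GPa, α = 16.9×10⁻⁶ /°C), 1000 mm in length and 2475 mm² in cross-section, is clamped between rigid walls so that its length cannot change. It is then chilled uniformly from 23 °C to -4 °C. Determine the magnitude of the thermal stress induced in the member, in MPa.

Because both ends are immovable the net strain is zero, and the suppressed thermal strain is αΔT = 16.9×10⁻⁶ × 27 = 456.3×10⁻⁶.
The stress required to suppress this strain is σ = Eε = 123×10³ × 456.3×10⁻⁶ = 56.12 MPa, tensile since the member is trying to contract.

σ ≈ 56.1 MPa (tensile)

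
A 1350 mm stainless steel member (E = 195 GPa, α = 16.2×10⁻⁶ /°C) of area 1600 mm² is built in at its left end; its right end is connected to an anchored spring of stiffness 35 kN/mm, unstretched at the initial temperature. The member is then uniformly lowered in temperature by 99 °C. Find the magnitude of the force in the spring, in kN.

P ≈ 65.8 kN

If the spring were absent the member would shorten by αΔT L = 16.2×10⁻⁶ × 99 × 1350 = 2.165 mm.
Let P be the tensile force in the spring. The member extends elastically by PL/(AE) and the spring stretches by P/k; together these equal δ_free.
P [ L/(AE) + 1/k ] = δ_free → P [ 1350/(1600×195×10³) + 1/(35×10³) ] = 2.165.
P = 2.165 / 3.29×10⁻⁵ = 65810 N.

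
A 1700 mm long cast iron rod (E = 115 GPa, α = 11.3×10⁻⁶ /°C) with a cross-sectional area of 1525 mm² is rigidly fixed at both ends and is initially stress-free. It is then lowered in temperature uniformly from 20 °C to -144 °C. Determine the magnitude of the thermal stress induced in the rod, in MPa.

σ ≈ 213 MPa (tensile)

With length fixed, the mechanical strain must cancel the thermal strain αΔT = 11.3×10⁻⁶ × 164 = 1853.2×10⁻⁶.
σ = EαΔT = 115×10³ × 11.3×10⁻⁶ × 164 = 213.1 MPa (tensile; the rod is trying to contract).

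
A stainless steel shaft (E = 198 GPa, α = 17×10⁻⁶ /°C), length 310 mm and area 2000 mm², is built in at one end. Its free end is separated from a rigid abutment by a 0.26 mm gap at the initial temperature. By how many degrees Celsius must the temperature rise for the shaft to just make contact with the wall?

Contact occurs when the free expansion equals the gap: αΔT L = 0.26 mm.
So ΔT = g/(αL) = 0.26/(17×10⁻⁶ × 310) = 49.34 °C.

ΔT ≈ 49.3 °C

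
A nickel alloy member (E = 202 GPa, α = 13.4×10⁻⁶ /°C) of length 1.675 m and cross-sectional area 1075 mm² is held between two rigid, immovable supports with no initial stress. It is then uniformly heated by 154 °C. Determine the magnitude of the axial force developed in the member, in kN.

P ≈ 448 kN (compressive)

The ends cannot move, so σ = EαΔT = 202×10³ × 13.4×10⁻⁶ × 154 = 416.8 MPa.
Axial force P = σA = 416.8 × 1075 = 448100 N = 448.1 kN, compressive.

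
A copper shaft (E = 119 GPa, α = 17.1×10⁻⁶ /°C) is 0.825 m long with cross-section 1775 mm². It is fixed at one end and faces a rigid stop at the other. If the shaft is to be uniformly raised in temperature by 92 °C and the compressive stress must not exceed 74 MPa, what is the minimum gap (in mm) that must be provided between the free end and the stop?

With no wall the shaft would lengthen by αΔT L = 17.1×10⁻⁶ × 92 × 825 = 1.298 mm.
At the allowable stress the elastic shortening the wall may impose is σL/E = 74 × 825 / (119×10³) = 0.513 mm.
So the gap has to take up the difference, g_min = δ_free − σL/E = 1.298 − 0.513 = 0.7849 mm.

g ≈ 0.785 mm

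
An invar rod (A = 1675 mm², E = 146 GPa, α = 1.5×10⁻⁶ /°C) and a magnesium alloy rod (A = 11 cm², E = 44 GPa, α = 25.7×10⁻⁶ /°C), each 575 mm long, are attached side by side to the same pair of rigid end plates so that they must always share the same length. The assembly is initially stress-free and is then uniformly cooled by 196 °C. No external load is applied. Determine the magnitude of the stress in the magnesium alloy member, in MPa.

Both members must finish at the same length. With the larger α, the magnesium alloy tends to over-contract; the plates restrain it, putting the magnesium alloy in tension and the invar in compression. With no external load the two internal forces are equal and opposite, magnitude P.
Compatibility of the two members (thermal + elastic change equal): (α₁ − α₂)ΔT = P·[1/(A₁E₁) + 1/(A₂E₂)].
|α₁ − α₂|·ΔT = 24.2×10⁻⁶ × 196 = 0.004743.
1/(A₁E₁) + 1/(A₂E₂) = 1/(1675×146×10³) + 1/(1100×44×10³) = 2.475×10⁻⁸ N⁻¹.
P = 0.004743 / 2.475×10⁻⁸ = 191600 N = 191.6 kN.
σ_{magnesium alloy} = P/A₂ = 191600/1100 = 174.2 MPa, tensile.

σ ≈ 174 MPa (tensile)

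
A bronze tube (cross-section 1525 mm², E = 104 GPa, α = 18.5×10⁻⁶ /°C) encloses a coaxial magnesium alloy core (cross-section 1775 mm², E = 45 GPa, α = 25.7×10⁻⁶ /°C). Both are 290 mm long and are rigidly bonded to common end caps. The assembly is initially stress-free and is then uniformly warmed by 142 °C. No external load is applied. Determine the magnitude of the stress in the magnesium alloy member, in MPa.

σ ≈ 30.6 MPa (compressive)

Equilibrium of a rigid end plate with no external load gives equal and opposite internal forces ±P in the two members. Since α_{magnesium alloy} > α_{bronze}, heating drives the magnesium alloy into compression and the bronze into tension.
Compatibility of the two members (thermal + elastic change equal): (α₁ − α₂)ΔT = P·[1/(A₁E₁) + 1/(A₂E₂)].
|α₁ − α₂|·ΔT = 7.2×10⁻⁶ × 142 = 0.001022.
1/(A₁E₁) + 1/(A₂E₂) = 1/(1525×104×10³) + 1/(1775×45×10³) = 1.882×10⁻⁸ N⁻¹.
P = 0.001022 / 1.882×10⁻⁸ = 54310 N = 54.31 kN.
σ_{magnesium alloy} = P/A₂ = 54310/1775 = 30.6 MPa, compressive.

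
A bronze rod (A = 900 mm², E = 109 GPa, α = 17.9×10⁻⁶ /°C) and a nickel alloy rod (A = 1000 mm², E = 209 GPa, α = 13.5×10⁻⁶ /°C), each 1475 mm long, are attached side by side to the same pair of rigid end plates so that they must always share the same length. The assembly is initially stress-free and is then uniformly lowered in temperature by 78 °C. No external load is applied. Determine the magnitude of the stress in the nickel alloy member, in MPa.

σ ≈ 22.9 MPa (compressive)

Both members must finish at the same length. With the larger α, the bronze tends to over-contract; the plates restrain it, putting the bronze in tension and the nickel alloy in compression. With no external load the two internal forces are equal and opposite, magnitude P.
Compatibility of the two members (thermal + elastic change equal): (α₁ − α₂)ΔT = P·[1/(A₁E₁) + 1/(A₂E₂)].
|α₁ − α₂|·ΔT = 4.4×10⁻⁶ × 78 = 0.0003432.
1/(A₁E₁) + 1/(A₂E₂) = 1/(900×109×10³) + 1/(1000×209×10³) = 1.498×10⁻⁸ N⁻¹.
P = 0.0003432 / 1.498×10⁻⁸ = 22910 N = 22.91 kN.
σ_{nickel alloy} = P/A₂ = 22910/1000 = 22.91 MPa, compressive.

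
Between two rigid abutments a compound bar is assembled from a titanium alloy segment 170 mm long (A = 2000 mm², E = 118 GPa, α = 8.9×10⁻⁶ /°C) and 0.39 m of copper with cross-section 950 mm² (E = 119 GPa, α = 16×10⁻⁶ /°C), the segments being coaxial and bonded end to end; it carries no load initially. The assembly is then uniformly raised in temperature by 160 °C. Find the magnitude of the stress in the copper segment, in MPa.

σ ≈ 313 MPa (compressive)

Free thermal expansion of the whole bar: Σ αᵢΔT Lᵢ = 8.9×10⁻⁶×160×170 + 16×10⁻⁶×160×390 = 1.24 mm.
The rigid supports impose zero overall length change; the single axial force P common to all segments must satisfy P Σ Lᵢ/(AᵢEᵢ) = δ_free.
The series flexibility is Σ Lᵢ/(AᵢEᵢ) = 170/(2000×118×10³) + 390/(950×119×10³) = 4.17×10⁻⁶ mm/N.
So P = 1.24 / 4.17×10⁻⁶ = 297.5 kN, compressive.
σ_{copper} = P / A = 297500 / 950 = 313.1 MPa.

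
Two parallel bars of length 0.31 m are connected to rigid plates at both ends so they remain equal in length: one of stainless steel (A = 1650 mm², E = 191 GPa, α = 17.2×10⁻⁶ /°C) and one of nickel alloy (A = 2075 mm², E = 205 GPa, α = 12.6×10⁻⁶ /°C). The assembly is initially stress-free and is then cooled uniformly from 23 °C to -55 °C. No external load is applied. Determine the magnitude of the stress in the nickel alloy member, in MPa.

σ ≈ 31.3 MPa (compressive)

Both members must finish at the same length. With the larger α, the stainless steel tends to over-contract; the plates restrain it, putting the stainless steel in tension and the nickel alloy in compression. With no external load the two internal forces are equal and opposite, magnitude P.
Equating the net (thermal + elastic) strains gives |α₁ − α₂|·ΔT = P·[1/(A₁E₁) + 1/(A₂E₂)].
|α₁ − α₂|·ΔT = 4.6×10⁻⁶ × 78 = 0.0003588.
1/(A₁E₁) + 1/(A₂E₂) = 1/(1650×191×10³) + 1/(2075×205×10³) = 5.524×10⁻⁹ N⁻¹.
P = 0.0003588 / 5.524×10⁻⁹ = 64950 N = 64.95 kN.
σ_{nickel alloy} = P/A₂ = 64950/2075 = 31.3 MPa, compressive.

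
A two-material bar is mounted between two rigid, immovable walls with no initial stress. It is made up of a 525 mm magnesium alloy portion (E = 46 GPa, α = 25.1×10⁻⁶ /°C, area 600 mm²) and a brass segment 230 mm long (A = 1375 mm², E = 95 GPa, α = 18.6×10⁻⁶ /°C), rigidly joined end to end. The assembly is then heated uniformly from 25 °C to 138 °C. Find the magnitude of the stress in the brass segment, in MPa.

With the walls removed the bar would change length by δ_free = Σ αᵢΔT Lᵢ = 25.1×10⁻⁶×113×525 + 18.6×10⁻⁶×113×230 = 1.972 mm.
The walls prevent any net length change, so an axial force P (same in every segment) develops. Compatibility: P · Σ Lᵢ/(AᵢEᵢ) = δ_free.
The series flexibility is Σ Lᵢ/(AᵢEᵢ) = 525/(600×46×10³) + 230/(1375×95×10³) = 2.078×10⁻⁵ mm/N.
P = 1.972 / 2.078×10⁻⁵ = 94910 N = 94.91 kN, compressive.
σ_{brass} = P / A = 94910 / 1375 = 69.03 MPa.

σ ≈ 69 MPa (compressive)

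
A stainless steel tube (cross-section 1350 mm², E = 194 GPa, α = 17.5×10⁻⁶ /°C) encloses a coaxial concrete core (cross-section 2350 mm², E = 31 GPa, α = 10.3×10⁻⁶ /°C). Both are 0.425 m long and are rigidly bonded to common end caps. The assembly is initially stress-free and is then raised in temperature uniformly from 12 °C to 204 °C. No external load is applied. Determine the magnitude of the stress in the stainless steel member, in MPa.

σ ≈ 58.4 MPa (compressive)

Both members must finish at the same length. With the larger α, the stainless steel tends to over-expand; the plates restrain it, putting the stainless steel in compression and the concrete in tension. With no external load the two internal forces are equal and opposite, magnitude P.
Compatibility of the two members (thermal + elastic change equal): (α₁ − α₂)ΔT = P·[1/(A₁E₁) + 1/(A₂E₂)].
|α₁ − α₂|·ΔT = 7.2×10⁻⁶ × 192 = 0.001382.
1/(A₁E₁) + 1/(A₂E₂) = 1/(1350×194×10³) + 1/(2350×31×10³) = 1.755×10⁻⁸ N⁻¹.
P = 0.001382 / 1.755×10⁻⁸ = 78790 N = 78.79 kN.
σ_{stainless steel} = P/A₁ = 78790/1350 = 58.36 MPa, compressive.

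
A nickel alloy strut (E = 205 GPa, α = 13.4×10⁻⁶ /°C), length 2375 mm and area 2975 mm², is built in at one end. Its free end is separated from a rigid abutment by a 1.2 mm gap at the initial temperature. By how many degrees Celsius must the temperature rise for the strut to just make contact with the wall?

ΔT ≈ 37.7 °C

The gap closes when αΔT L = 1.2 mm, since the strut is still unstressed at that instant.
So ΔT = g/(αL) = 1.2/(13.4×10⁻⁶ × 2375) = 37.71 °C.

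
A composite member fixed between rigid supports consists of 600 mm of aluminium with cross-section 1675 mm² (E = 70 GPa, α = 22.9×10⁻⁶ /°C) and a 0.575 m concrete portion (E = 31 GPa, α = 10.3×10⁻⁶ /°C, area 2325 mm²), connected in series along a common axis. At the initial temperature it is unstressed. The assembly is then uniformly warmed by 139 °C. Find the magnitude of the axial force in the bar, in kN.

With the walls removed the bar would change length by δ_free = Σ αᵢΔT Lᵢ = 22.9×10⁻⁶×139×600 + 10.3×10⁻⁶×139×575 = 2.733 mm.
The rigid supports impose zero overall length change; the single axial force P common to all segments must satisfy P Σ Lᵢ/(AᵢEᵢ) = δ_free.
The series flexibility is Σ Lᵢ/(AᵢEᵢ) = 600/(1675×70×10³) + 575/(2325×31×10³) = 1.31×10⁻⁵ mm/N.
Hence P = δ_free / Σ(L/AE) = 2.733/1.31×10⁻⁵ = 208.7 kN (compressive).

P ≈ 209 kN (compressive)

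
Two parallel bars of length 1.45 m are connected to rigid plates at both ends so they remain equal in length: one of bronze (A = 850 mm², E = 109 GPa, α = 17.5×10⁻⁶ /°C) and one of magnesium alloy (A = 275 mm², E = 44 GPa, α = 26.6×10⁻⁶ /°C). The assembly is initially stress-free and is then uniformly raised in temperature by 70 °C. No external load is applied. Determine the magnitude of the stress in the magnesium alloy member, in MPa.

The magnesium alloy has the larger α, so on heating it would change length more than the bronze if both were free. The rigid plates force a common final length, so the magnesium alloy is put into compression and the bronze into tension, with equal and opposite forces P (no external load).
Compatibility of the two members (thermal + elastic change equal): (α₁ − α₂)ΔT = P·[1/(A₁E₁) + 1/(A₂E₂)].
|α₁ − α₂|·ΔT = 9.1×10⁻⁶ × 70 = 0.000637.
1/(A₁E₁) + 1/(A₂E₂) = 1/(850×109×10³) + 1/(275×44×10³) = 9.344×10⁻⁸ N⁻¹.
So P = 0.000637 / 9.344×10⁻⁸ = 6.817 kN.
σ_{magnesium alloy} = P/A₂ = 6817/275 = 24.79 MPa, compressive.

σ ≈ 24.8 MPa (compressive)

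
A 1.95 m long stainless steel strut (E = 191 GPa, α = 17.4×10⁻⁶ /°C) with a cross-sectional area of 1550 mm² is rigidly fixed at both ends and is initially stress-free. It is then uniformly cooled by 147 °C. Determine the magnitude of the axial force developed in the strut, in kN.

P ≈ 757 kN (tensile)

The ends cannot move, so σ = EαΔT = 191×10³ × 17.4×10⁻⁶ × 147 = 488.5 MPa.
Axial force P = σA = 488.5 × 1550 = 757200 N = 757.2 kN, tensile.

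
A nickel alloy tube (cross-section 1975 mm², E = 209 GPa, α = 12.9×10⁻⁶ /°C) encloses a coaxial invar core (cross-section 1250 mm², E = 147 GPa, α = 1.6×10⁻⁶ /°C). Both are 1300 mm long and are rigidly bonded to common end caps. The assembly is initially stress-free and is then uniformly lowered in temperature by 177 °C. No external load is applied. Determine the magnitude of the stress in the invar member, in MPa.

σ ≈ 203 MPa (compressive)

The nickel alloy has the larger α, so on cooling it would change length more than the invar if both were free. The rigid plates force a common final length, so the nickel alloy is put into tension and the invar into compression, with equal and opposite forces P (no external load).
Equating the net (thermal + elastic) strains gives |α₁ − α₂|·ΔT = P·[1/(A₁E₁) + 1/(A₂E₂)].
|α₁ − α₂|·ΔT = 11.3×10⁻⁶ × 177 = 0.002.
1/(A₁E₁) + 1/(A₂E₂) = 1/(1975×209×10³) + 1/(1250×147×10³) = 7.865×10⁻⁹ N⁻¹.
P = 0.002 / 7.865×10⁻⁹ = 254300 N = 254.3 kN.
σ_{invar} = P/A₂ = 254300/1250 = 203.4 MPa, compressive.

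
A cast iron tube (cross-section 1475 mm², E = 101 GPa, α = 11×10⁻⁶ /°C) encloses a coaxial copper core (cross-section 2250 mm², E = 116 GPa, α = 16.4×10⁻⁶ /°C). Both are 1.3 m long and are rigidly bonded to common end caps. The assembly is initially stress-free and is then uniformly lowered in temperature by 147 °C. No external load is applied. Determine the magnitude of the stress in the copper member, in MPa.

Both members must finish at the same length. With the larger α, the copper tends to over-contract; the plates restrain it, putting the copper in tension and the cast iron in compression. With no external load the two internal forces are equal and opposite, magnitude P.
Equating the net (thermal + elastic) strains gives |α₁ − α₂|·ΔT = P·[1/(A₁E₁) + 1/(A₂E₂)].
|α₁ − α₂|·ΔT = 5.4×10⁻⁶ × 147 = 0.0007938.
1/(A₁E₁) + 1/(A₂E₂) = 1/(1475×101×10³) + 1/(2250×116×10³) = 1.054×10⁻⁸ N⁻¹.
So P = 0.0007938 / 1.054×10⁻⁸ = 75.28 kN.
σ_{copper} = P/A₂ = 75280/2250 = 33.46 MPa, tensile.

σ ≈ 33.5 MPa (tensile)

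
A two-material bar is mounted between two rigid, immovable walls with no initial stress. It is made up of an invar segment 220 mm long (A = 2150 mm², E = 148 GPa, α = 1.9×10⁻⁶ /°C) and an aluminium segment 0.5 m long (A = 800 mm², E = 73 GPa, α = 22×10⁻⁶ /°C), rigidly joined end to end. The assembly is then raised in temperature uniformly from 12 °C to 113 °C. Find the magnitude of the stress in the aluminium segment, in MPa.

σ ≈ 156 MPa (compressive)

Free thermal expansion of the whole bar: Σ αᵢΔT Lᵢ = 1.9×10⁻⁶×101×220 + 22×10⁻⁶×101×500 = 1.153 mm.
Since the ends are fixed, an axial force P builds up, equal in every segment, with P · Σ Lᵢ/(AᵢEᵢ) = δ_free.
The series flexibility is Σ Lᵢ/(AᵢEᵢ) = 220/(2150×148×10³) + 500/(800×73×10³) = 9.253×10⁻⁶ mm/N.
So P = 1.153 / 9.253×10⁻⁶ = 124.6 kN, compressive.
σ_{aluminium} = P / A = 124600 / 800 = 155.8 MPa.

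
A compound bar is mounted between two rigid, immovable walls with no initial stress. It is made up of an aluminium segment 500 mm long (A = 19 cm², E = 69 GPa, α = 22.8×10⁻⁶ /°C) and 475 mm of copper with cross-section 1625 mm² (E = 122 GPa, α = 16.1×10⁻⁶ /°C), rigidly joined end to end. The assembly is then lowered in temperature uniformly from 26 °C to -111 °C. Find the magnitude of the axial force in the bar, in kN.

P ≈ 420 kN (tensile)

If the supports were absent, the total length change would be Σ αᵢΔT Lᵢ = 22.8×10⁻⁶×137×500 + 16.1×10⁻⁶×137×475 = 2.61 mm.
The walls prevent any net length change, so an axial force P (same in every segment) develops. Compatibility: P · Σ Lᵢ/(AᵢEᵢ) = δ_free.
The series flexibility is Σ Lᵢ/(AᵢEᵢ) = 500/(1900×69×10³) + 475/(1625×122×10³) = 6.21×10⁻⁶ mm/N.
Hence P = δ_free / Σ(L/AE) = 2.61/6.21×10⁻⁶ = 420.2 kN (tensile).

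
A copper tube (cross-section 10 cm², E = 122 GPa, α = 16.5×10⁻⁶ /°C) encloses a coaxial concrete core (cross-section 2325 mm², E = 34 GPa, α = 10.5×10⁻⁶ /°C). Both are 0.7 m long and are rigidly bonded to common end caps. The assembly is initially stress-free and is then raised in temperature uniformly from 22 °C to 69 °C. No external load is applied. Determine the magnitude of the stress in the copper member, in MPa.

σ ≈ 13.5 MPa (compressive)

Equilibrium of a rigid end plate with no external load gives equal and opposite internal forces ±P in the two members. Since α_{copper} > α_{concrete}, heating drives the copper into compression and the concrete into tension.
Compatibility of the two members (thermal + elastic change equal): (α₁ − α₂)ΔT = P·[1/(A₁E₁) + 1/(A₂E₂)].
|α₁ − α₂|·ΔT = 6×10⁻⁶ × 47 = 0.000282.
1/(A₁E₁) + 1/(A₂E₂) = 1/(1000×122×10³) + 1/(2325×34×10³) = 2.085×10⁻⁸ N⁻¹.
P = 0.000282 / 2.085×10⁻⁸ = 13530 N = 13.53 kN.
σ_{copper} = P/A₁ = 13530/1000 = 13.53 MPa, compressive.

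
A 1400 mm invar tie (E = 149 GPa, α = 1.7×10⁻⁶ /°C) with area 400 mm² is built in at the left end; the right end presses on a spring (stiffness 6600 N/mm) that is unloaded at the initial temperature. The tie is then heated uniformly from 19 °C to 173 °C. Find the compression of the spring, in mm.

Free thermal expansion: δ_free = αΔT L = 1.7×10⁻⁶ × 154 × 1400 = 0.3665 mm.
With a force P in the spring, the elastic change of the tie is PL/(AE) and that of the spring is P/k; compatibility requires their sum to equal δ_free.
P [ L/(AE) + 1/k ] = δ_free → P [ 1400/(400×149×10³) + 1/(6600) ] = 0.3665.
P = 0.3665 / 0.000175 = 2094 N.
Spring compression = P/k = 2094/(6600) = 0.3173 mm.

δ ≈ 0.317 mm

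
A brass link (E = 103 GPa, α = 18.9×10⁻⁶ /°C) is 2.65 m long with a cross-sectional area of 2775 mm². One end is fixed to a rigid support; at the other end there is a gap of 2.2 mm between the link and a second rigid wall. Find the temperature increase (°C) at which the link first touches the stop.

ΔT ≈ 43.9 °C

The gap closes when αΔT L = 2.2 mm, since the link is still unstressed at that instant.
So ΔT = g/(αL) = 2.2/(18.9×10⁻⁶ × 2650) = 43.93 °C.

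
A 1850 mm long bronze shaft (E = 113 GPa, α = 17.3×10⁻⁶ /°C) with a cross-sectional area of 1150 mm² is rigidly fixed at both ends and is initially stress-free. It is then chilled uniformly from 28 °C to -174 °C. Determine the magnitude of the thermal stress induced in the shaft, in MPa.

σ ≈ 395 MPa (tensile)

With length fixed, the mechanical strain must cancel the thermal strain αΔT = 17.3×10⁻⁶ × 202 = 3494.6×10⁻⁶.
σ = EαΔT = 113×10³ × 17.3×10⁻⁶ × 202 = 394.9 MPa (tensile; the shaft is trying to contract).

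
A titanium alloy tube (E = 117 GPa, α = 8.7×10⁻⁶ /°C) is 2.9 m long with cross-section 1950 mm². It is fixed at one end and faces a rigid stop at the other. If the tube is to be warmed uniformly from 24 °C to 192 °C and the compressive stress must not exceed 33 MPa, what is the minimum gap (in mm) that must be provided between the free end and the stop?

g ≈ 3.42 mm

With no wall the tube would lengthen by αΔT L = 8.7×10⁻⁶ × 168 × 2900 = 4.239 mm.
At the allowable stress the elastic shortening the wall may impose is σL/E = 33 × 2900 / (117×10³) = 0.8179 mm.
So the gap has to take up the difference, g_min = δ_free − σL/E = 4.239 − 0.8179 = 3.421 mm.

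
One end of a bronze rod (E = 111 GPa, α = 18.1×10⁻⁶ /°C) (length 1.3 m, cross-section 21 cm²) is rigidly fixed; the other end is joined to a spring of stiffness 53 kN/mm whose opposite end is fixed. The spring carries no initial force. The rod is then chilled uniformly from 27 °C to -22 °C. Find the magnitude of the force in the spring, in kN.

P ≈ 47.2 kN

If the spring were absent the rod would shorten by αΔT L = 18.1×10⁻⁶ × 49 × 1300 = 1.153 mm.
With a force P in the spring, the elastic change of the rod is PL/(AE) and that of the spring is P/k; compatibility requires their sum to equal δ_free.
So P = δ_free / [L/(AE) + 1/k] = 1.153 / [ 1300/(2100×111×10³) + 1/(53×10³) ].
P = 1.153 / 2.444×10⁻⁵ = 47170 N.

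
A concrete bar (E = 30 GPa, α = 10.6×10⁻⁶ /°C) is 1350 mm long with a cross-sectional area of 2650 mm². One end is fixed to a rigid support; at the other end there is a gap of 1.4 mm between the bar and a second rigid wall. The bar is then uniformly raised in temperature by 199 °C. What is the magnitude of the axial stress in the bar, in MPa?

If the wall were absent the bar would grow by αΔT L = 10.6×10⁻⁶ × 199 × 1350 = 2.848 mm.
This exceeds the 1.4 mm gap, so the wall pushes back. The portion of expansion that must be recovered elastically is δ_free − gap = 2.848 − 1.4 = 1.448 mm.
So σ = E(δ_free − g)/L = 30×10³ × 1.448/1350 = 32.17 MPa.

σ ≈ 32.2 MPa (compressive)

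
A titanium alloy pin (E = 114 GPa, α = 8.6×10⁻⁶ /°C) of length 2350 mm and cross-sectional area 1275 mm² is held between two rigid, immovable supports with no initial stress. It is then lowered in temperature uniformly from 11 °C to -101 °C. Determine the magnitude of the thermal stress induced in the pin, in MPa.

With length fixed, the mechanical strain must cancel the thermal strain αΔT = 8.6×10⁻⁶ × 112 = 963.2×10⁻⁶.
Hence σ = E·αΔT = 114×10³ × 963.2×10⁻⁶ = 109.8 MPa, tensile.

σ ≈ 110 MPa (tensile)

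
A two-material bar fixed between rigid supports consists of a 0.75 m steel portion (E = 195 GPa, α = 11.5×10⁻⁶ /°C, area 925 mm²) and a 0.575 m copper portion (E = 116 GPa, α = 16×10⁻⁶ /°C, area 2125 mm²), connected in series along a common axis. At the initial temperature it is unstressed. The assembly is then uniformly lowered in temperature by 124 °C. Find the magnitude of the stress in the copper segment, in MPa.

σ ≈ 160 MPa (tensile)

If the supports were absent, the total length change would be Σ αᵢΔT Lᵢ = 11.5×10⁻⁶×124×750 + 16×10⁻⁶×124×575 = 2.21 mm.
The walls prevent any net length change, so an axial force P (same in every segment) develops. Compatibility: P · Σ Lᵢ/(AᵢEᵢ) = δ_free.
Σ Lᵢ/(AᵢEᵢ) = 750/(925×195×10³) + 575/(2125×116×10³) = 6.491×10⁻⁶ mm/N.
Hence P = δ_free / Σ(L/AE) = 2.21/6.491×10⁻⁶ = 340.5 kN (tensile).
σ_{copper} = P / A = 340500 / 2125 = 160.3 MPa.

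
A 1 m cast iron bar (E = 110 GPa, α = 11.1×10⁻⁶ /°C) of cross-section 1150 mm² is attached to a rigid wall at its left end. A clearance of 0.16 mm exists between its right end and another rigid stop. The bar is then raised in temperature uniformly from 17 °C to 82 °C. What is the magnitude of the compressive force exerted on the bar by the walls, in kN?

Unrestrained expansion: δ_free = αΔT L = 11.1×10⁻⁶ × 65 × 1000 = 0.7215 mm.
This exceeds the 0.16 mm gap, so the wall pushes back. The portion of expansion that must be recovered elastically is δ_free − gap = 0.7215 − 0.16 = 0.5615 mm.
That suppressed elongation corresponds to σ = E·Δ/L = 110×10³ × 0.5615/1000 = 61.76 MPa.
P = σA = 61.76 × 1150 = 71.03 kN.

P ≈ 71 kN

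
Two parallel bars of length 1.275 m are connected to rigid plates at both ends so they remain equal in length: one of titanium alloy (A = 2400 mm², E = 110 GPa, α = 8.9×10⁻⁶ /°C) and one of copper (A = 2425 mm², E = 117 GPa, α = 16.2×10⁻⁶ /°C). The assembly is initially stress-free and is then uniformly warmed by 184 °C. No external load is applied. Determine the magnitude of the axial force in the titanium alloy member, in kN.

Both members must finish at the same length. With the larger α, the copper tends to over-expand; the plates restrain it, putting the copper in compression and the titanium alloy in tension. With no external load the two internal forces are equal and opposite, magnitude P.
Equating the net (thermal + elastic) strains gives |α₁ − α₂|·ΔT = P·[1/(A₁E₁) + 1/(A₂E₂)].
|α₁ − α₂|·ΔT = 7.3×10⁻⁶ × 184 = 0.001343.
1/(A₁E₁) + 1/(A₂E₂) = 1/(2400×110×10³) + 1/(2425×117×10³) = 7.312×10⁻⁹ N⁻¹.
P = 0.001343 / 7.312×10⁻⁹ = 183700 N = 183.7 kN.

P ≈ 184 kN (tensile in the titanium alloy)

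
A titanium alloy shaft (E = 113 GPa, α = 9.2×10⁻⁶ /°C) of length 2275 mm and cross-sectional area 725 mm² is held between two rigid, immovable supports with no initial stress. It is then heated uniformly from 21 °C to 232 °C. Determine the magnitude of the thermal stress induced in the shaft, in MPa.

The supports are rigid, so the total axial strain is zero. The restrained thermal strain is ε = αΔT = 9.2×10⁻⁶ × 211 = 1941.2×10⁻⁶.
The stress required to suppress this strain is σ = Eε = 113×10³ × 1941.2×10⁻⁶ = 219.4 MPa, compressive since the shaft is trying to expand.

σ ≈ 219 MPa (compressive)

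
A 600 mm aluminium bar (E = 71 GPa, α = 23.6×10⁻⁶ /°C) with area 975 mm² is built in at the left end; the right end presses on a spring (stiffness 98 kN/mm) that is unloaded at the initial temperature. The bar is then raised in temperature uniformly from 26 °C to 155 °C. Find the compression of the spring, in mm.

If the spring were absent the bar would lengthen by αΔT L = 23.6×10⁻⁶ × 129 × 600 = 1.827 mm.
With a force P in the spring, the elastic change of the bar is PL/(AE) and that of the spring is P/k; compatibility requires their sum to equal δ_free.
P [ L/(AE) + 1/k ] = δ_free → P [ 600/(975×71×10³) + 1/(98×10³) ] = 1.827.
P = 1.827 / 1.887×10⁻⁵ = 96790 N.
Spring compression = P/k = 96790/(98×10³) = 0.9877 mm.

δ ≈ 0.988 mm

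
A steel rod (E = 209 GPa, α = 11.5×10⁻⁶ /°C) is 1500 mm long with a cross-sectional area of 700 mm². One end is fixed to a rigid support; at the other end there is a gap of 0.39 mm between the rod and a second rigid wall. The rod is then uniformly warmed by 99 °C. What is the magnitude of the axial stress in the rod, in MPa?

Unrestrained expansion: δ_free = αΔT L = 11.5×10⁻⁶ × 99 × 1500 = 1.708 mm.
After closing the 0.39 mm clearance, 1.708 − 0.39 = 1.318 mm of expansion remains to be suppressed by the wall.
That suppressed elongation corresponds to σ = E·Δ/L = 209×10³ × 1.318/1500 = 183.6 MPa.

σ ≈ 184 MPa (compressive)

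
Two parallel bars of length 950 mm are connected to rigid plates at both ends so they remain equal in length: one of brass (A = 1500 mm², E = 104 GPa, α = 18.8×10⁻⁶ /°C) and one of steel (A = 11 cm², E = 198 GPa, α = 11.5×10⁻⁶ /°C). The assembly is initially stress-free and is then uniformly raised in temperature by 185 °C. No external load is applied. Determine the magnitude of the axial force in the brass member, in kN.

Equilibrium of a rigid end plate with no external load gives equal and opposite internal forces ±P in the two members. Since α_{brass} > α_{steel}, heating drives the brass into compression and the steel into tension.
Compatibility of the two members (thermal + elastic change equal): (α₁ − α₂)ΔT = P·[1/(A₁E₁) + 1/(A₂E₂)].
|α₁ − α₂|·ΔT = 7.3×10⁻⁶ × 185 = 0.001351.
1/(A₁E₁) + 1/(A₂E₂) = 1/(1500×104×10³) + 1/(1100×198×10³) = 1.1×10⁻⁸ N⁻¹.
P = 0.001351 / 1.1×10⁻⁸ = 122800 N = 122.8 kN.

P ≈ 123 kN (compressive in the brass)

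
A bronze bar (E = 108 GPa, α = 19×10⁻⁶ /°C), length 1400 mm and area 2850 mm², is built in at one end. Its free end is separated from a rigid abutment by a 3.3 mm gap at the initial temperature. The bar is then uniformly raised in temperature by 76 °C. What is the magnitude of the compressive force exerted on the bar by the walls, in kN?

Unrestrained expansion: δ_free = αΔT L = 19×10⁻⁶ × 76 × 1400 = 2.022 mm.
Since δ_free = 2.02 mm is less than the 3.3 mm gap, the bar never touches the wall. No axial force develops.

P ≈ 0 kN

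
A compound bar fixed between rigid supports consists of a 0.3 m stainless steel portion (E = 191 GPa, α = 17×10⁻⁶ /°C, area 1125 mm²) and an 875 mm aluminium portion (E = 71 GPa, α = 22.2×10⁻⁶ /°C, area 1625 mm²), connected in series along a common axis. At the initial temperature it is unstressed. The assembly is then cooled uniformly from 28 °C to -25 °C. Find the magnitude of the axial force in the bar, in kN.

P ≈ 145 kN (tensile)

If the supports were absent, the total length change would be Σ αᵢΔT Lᵢ = 17×10⁻⁶×53×300 + 22.2×10⁻⁶×53×875 = 1.3 mm.
The rigid supports impose zero overall length change; the single axial force P common to all segments must satisfy P Σ Lᵢ/(AᵢEᵢ) = δ_free.
The series flexibility is Σ Lᵢ/(AᵢEᵢ) = 300/(1125×191×10³) + 875/(1625×71×10³) = 8.98×10⁻⁶ mm/N.
P = 1.3 / 8.98×10⁻⁶ = 144700 N = 144.7 kN, tensile.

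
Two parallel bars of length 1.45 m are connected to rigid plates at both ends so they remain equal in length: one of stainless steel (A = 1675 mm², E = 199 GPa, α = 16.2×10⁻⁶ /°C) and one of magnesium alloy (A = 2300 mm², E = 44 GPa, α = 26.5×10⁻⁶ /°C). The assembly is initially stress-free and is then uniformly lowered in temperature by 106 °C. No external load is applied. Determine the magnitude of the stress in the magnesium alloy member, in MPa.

σ ≈ 36.9 MPa (tensile)

Equilibrium of a rigid end plate with no external load gives equal and opposite internal forces ±P in the two members. Since α_{magnesium alloy} > α_{stainless steel}, cooling drives the magnesium alloy into tension and the stainless steel into compression.
Compatibility of the two members (thermal + elastic change equal): (α₁ − α₂)ΔT = P·[1/(A₁E₁) + 1/(A₂E₂)].
|α₁ − α₂|·ΔT = 10.3×10⁻⁶ × 106 = 0.001092.
1/(A₁E₁) + 1/(A₂E₂) = 1/(1675×199×10³) + 1/(2300×44×10³) = 1.288×10⁻⁸ N⁻¹.
So P = 0.001092 / 1.288×10⁻⁸ = 84.76 kN.
σ_{magnesium alloy} = P/A₂ = 84760/2300 = 36.85 MPa, tensile.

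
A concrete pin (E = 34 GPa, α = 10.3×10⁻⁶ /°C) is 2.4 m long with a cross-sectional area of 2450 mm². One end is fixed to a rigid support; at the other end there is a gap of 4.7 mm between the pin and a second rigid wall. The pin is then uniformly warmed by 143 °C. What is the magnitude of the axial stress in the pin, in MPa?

If the wall were absent the pin would grow by αΔT L = 10.3×10⁻⁶ × 143 × 2400 = 3.535 mm.
Since δ_free = 3.53 mm is less than the 4.7 mm gap, the pin never touches the wall. No axial force develops.

σ ≈ 0 MPa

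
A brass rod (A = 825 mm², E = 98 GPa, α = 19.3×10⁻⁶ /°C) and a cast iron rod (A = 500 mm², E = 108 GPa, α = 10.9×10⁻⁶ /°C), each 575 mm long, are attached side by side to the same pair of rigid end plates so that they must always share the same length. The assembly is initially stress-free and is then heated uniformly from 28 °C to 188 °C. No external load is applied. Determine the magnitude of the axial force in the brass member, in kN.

P ≈ 43.5 kN (compressive in the brass)

The brass has the larger α, so on heating it would change length more than the cast iron if both were free. The rigid plates force a common final length, so the brass is put into compression and the cast iron into tension, with equal and opposite forces P (no external load).
Equating the net (thermal + elastic) strains gives |α₁ − α₂|·ΔT = P·[1/(A₁E₁) + 1/(A₂E₂)].
|α₁ − α₂|·ΔT = 8.4×10⁻⁶ × 160 = 0.001344.
1/(A₁E₁) + 1/(A₂E₂) = 1/(825×98×10³) + 1/(500×108×10³) = 3.089×10⁻⁸ N⁻¹.
P = 0.001344 / 3.089×10⁻⁸ = 43510 N = 43.51 kN.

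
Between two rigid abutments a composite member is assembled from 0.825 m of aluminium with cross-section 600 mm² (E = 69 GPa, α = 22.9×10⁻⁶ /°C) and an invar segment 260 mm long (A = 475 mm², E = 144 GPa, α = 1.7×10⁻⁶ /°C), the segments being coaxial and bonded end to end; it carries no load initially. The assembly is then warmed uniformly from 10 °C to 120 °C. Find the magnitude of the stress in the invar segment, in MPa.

If the supports were absent, the total length change would be Σ αᵢΔT Lᵢ = 22.9×10⁻⁶×110×825 + 1.7×10⁻⁶×110×260 = 2.127 mm.
Since the ends are fixed, an axial force P builds up, equal in every segment, with P · Σ Lᵢ/(AᵢEᵢ) = δ_free.
The series flexibility is Σ Lᵢ/(AᵢEᵢ) = 825/(600×69×10³) + 260/(475×144×10³) = 2.373×10⁻⁵ mm/N.
So P = 2.127 / 2.373×10⁻⁵ = 89.63 kN, compressive.
σ_{invar} = P / A = 89630 / 475 = 188.7 MPa.

σ ≈ 189 MPa (compressive)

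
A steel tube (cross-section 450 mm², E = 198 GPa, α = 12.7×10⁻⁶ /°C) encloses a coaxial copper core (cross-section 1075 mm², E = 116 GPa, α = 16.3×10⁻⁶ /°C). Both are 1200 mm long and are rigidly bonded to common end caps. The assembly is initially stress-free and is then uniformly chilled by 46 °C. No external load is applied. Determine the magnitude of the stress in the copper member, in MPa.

Both members must finish at the same length. With the larger α, the copper tends to over-contract; the plates restrain it, putting the copper in tension and the steel in compression. With no external load the two internal forces are equal and opposite, magnitude P.
Setting the final lengths equal and cancelling L: (α₁ − α₂)ΔT = P/(A₁E₁) + P/(A₂E₂).
|α₁ − α₂|·ΔT = 3.6×10⁻⁶ × 46 = 0.0001656.
1/(A₁E₁) + 1/(A₂E₂) = 1/(450×198×10³) + 1/(1075×116×10³) = 1.924×10⁻⁸ N⁻¹.
So P = 0.0001656 / 1.924×10⁻⁸ = 8.606 kN.
σ_{copper} = P/A₂ = 8606/1075 = 8.005 MPa, tensile.

σ ≈ 8.01 MPa (tensile)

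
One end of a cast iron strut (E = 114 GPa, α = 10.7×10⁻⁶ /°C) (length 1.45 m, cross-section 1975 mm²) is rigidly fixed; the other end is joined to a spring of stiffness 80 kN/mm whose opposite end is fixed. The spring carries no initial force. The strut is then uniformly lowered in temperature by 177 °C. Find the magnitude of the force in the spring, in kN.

The unrestrained thermal change is αΔT L = 10.7×10⁻⁶ × 177 × 1450 = 2.746 mm.
With a force P in the spring, the elastic change of the strut is PL/(AE) and that of the spring is P/k; compatibility requires their sum to equal δ_free.
P [ L/(AE) + 1/k ] = δ_free → P [ 1450/(1975×114×10³) + 1/(80×10³) ] = 2.746.
P = 2.746 / 1.894×10⁻⁵ = 145000 N.

P ≈ 145 kN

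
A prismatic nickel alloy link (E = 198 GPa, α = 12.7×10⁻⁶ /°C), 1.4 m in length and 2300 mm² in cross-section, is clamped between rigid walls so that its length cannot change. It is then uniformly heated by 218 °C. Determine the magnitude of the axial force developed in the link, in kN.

P ≈ 1260 kN (compressive)

The ends cannot move, so σ = EαΔT = 198×10³ × 12.7×10⁻⁶ × 218 = 548.2 MPa.
Axial force P = σA = 548.2 × 2300 = 1.261×10⁶ N = 1261 kN, compressive.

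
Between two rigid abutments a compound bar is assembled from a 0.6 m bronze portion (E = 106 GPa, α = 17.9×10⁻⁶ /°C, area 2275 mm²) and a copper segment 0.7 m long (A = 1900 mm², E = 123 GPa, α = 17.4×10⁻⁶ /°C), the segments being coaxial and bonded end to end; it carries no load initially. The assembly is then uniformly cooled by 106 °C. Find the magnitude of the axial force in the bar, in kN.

With the walls removed the bar would change length by δ_free = Σ αᵢΔT Lᵢ = 17.9×10⁻⁶×106×600 + 17.4×10⁻⁶×106×700 = 2.43 mm.
The rigid supports impose zero overall length change; the single axial force P common to all segments must satisfy P Σ Lᵢ/(AᵢEᵢ) = δ_free.
The series flexibility is Σ Lᵢ/(AᵢEᵢ) = 600/(2275×106×10³) + 700/(1900×123×10³) = 5.483×10⁻⁶ mm/N.
P = 2.43 / 5.483×10⁻⁶ = 443100 N = 443.1 kN, tensile.

P ≈ 443 kN (tensile)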